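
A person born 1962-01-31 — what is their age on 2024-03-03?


Birth: 1962-01-31
Reference: 2024-03-03
Year difference: 2024 - 1962 = 62

62 years old


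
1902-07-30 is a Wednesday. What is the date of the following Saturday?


Current: Wednesday
Target: Saturday
Days ahead: 3

Next Saturday: 1902-08-02


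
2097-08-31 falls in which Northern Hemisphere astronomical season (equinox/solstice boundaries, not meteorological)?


Date: August 31
Astronomical Summer (approx.; exact equinox/solstice day varies by year): June 21 to September 21
August 31 falls within the Summer window

Summer


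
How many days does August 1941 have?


August 1941

31 days


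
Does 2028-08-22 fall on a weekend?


Anchor: Jan 1, 2028. With p = 2028 - 1 = 2027: (p + p//4 - p//100 + p//400) mod 7 = (2027 + 506 - 20 + 5) mod 7 = 2518 mod 7 = 5 -> Saturday (Mon=0 ... Sun=6)
Day of year: 235; offset = 234
Weekday index = (5 + 234) mod 7 = 1 -> Tuesday
Weekend days: Saturday, Sunday

No


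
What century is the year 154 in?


Century = (year - 1) // 100 + 1
= (154 - 1) // 100 + 1
= 153 // 100 + 1
= 1 + 1

2nd century


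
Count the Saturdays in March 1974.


March 1974 has 31 days
Anchor: Jan 1, 1974. With p = 1974 - 1 = 1973: (p + p//4 - p//100 + p//400) mod 7 = (1973 + 493 - 19 + 4) mod 7 = 2451 mod 7 = 1 -> Tuesday (Mon=0 ... Sun=6)
Days before March (Jan-Feb): 59; March 1 index = (1 + 59) mod 7 = 4 -> Friday
First Saturday is March 2
Saturdays: 2, 9, 16, 23, 30

5 Saturdays


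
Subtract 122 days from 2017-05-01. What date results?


Start: 2017-05-01, subtract 122 days
Back 1 day from May 1 reaches April 30, 2017 -> 121 left
April 2017 has 30 days -> back to March 31, 2017 -> 91 left
March 2017 has 31 days -> back to February 28, 2017 -> 60 left
February 2017 has 28 days -> back to January 31, 2017 -> 32 left
January 2017 has 31 days -> back to December 31, 2016 -> 1 left
December 2016: 31 - 1 = 30 -> lands on December 30

Result: 2016-12-30


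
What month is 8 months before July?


July is month 7
7 - 8 = -1; wrap: -1 + 12 = 11

November


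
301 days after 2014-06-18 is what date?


Start: 2014-06-18, add 301 days
June 2014 has 30 days: 30 - 18 = 12 days to June 30 -> 289 left
July 2014 has 31 days -> 258 left
August 2014 has 31 days -> 227 left
September 2014 has 30 days -> 197 left
October 2014 has 31 days -> 166 left
November 2014 has 30 days -> 136 left
December 2014 has 31 days -> 105 left
January 2015 has 31 days -> 74 left
February 2015 has 28 days -> 46 left
March 2015 has 31 days -> 15 left
April 2015: 15 <= 30 -> lands on April 15

Result: 2015-04-15


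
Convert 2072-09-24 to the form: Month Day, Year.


ISO 2072-09-24 parses as year=2072, month=09, day=24
Month 9 -> September

September 24, 2072


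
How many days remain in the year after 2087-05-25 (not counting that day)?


Day of year: 145 of 365
Remaining = 365 - 145

220 days


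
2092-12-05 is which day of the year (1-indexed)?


Date: December 5, 2092
Days in months 1 through 11: 335
Plus 5 days in December

Day of year: 340


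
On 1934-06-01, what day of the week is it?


Date: June 1, 1934
Anchor: Jan 1, 1934. With p = 1934 - 1 = 1933: (p + p//4 - p//100 + p//400) mod 7 = (1933 + 483 - 19 + 4) mod 7 = 2401 mod 7 = 0 -> Monday (Mon=0 ... Sun=6)
Days before June (Jan-May): 151; offset = 151 + 1 - 1 = 151
Weekday index = (0 + 151) mod 7 = 4

Day of the week: Friday


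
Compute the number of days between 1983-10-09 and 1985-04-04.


From 1983-10-09 to 1985-04-04
1983-10-09: days before October = 31 + 28 + 31 + 30 + 31 + 30 + 31 + 31 + 30 = 273 (1983 is not a leap year); day of year = 273 + 9 = 282
1985-04-04: days before April = 31 + 28 + 31 = 90 (1985 is not a leap year); day of year = 90 + 4 = 94
Rest of 1983: 365 - 282 = 83
Full years 1984 (366): 366
Total = 83 + 366 + 94 = 543

543 days


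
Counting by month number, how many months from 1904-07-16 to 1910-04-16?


From July 1904 to April 1910
6 years * 12 = 72 months, minus 3 months = 69

69 months


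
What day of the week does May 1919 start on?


Target: May 1, 1919
Anchor: Jan 1, 1919. With p = 1919 - 1 = 1918: (p + p//4 - p//100 + p//400) mod 7 = (1918 + 479 - 19 + 4) mod 7 = 2382 mod 7 = 2 -> Wednesday (Mon=0 ... Sun=6)
Days before May (Jan-Apr): 120 days
Weekday index = (2 + 120) mod 7 = 3

Thursday


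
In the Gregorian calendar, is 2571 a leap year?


Gregorian leap year rule: divisible by 4, but not by 100, unless also by 400.
2571 is not divisible by 4 -> not a leap year

No


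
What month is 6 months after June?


June is month 6
6 + 6 = 12

December


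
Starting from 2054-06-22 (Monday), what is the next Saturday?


Current: Monday
Target: Saturday
Days ahead: 5

Next Saturday: 2054-06-27


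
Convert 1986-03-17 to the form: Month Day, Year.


ISO 1986-03-17 parses as year=1986, month=03, day=17
Month 3 -> March

March 17, 1986


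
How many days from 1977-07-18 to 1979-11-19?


From 1977-07-18 to 1979-11-19
1977-07-18: days before July = 31 + 28 + 31 + 30 + 31 + 30 = 181 (1977 is not a leap year); day of year = 181 + 18 = 199
1979-11-19: days before November = 31 + 28 + 31 + 30 + 31 + 30 + 31 + 31 + 30 + 31 = 304 (1979 is not a leap year); day of year = 304 + 19 = 323
Rest of 1977: 365 - 199 = 166
Full years 1978 (365): 365
Total = 166 + 365 + 323 = 854

854 days


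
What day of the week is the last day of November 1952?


November 1952 has 30 days
Anchor: Jan 1, 1952. With p = 1952 - 1 = 1951: (p + p//4 - p//100 + p//400) mod 7 = (1951 + 487 - 19 + 4) mod 7 = 2423 mod 7 = 1 -> Tuesday (Mon=0 ... Sun=6)
Days before November (Jan-Oct): 305; November 1 index = (1 + 305) mod 7 = 5 -> Saturday
Last day offset: 30 - 1 = 29 days
Weekday index = (5 + 29) mod 7 = 6

Sunday, November 30


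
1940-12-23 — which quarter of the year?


Month: December (month 12)
Q1: Jan-Mar, Q2: Apr-Jun, Q3: Jul-Sep, Q4: Oct-Dec

Q4


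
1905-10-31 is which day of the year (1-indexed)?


Date: October 31, 1905
Days in months 1 through 9: 273
Plus 31 days in October

Day of year: 304


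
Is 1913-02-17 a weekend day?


Anchor: Jan 1, 1913. With p = 1913 - 1 = 1912: (p + p//4 - p//100 + p//400) mod 7 = (1912 + 478 - 19 + 4) mod 7 = 2375 mod 7 = 2 -> Wednesday (Mon=0 ... Sun=6)
Day of year: 48; offset = 47
Weekday index = (2 + 47) mod 7 = 0 -> Monday
Weekend days: Saturday, Sunday

No


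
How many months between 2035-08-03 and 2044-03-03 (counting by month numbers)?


From August 2035 to March 2044
9 years * 12 = 108 months, minus 5 months = 103

103 months


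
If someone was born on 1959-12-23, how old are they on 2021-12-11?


Birth: 1959-12-23
Reference: 2021-12-11
Year difference: 2021 - 1959 = 62
Birthday not yet reached in 2021, subtract 1

61 years old


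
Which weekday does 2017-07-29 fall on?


Date: July 29, 2017
Anchor: Jan 1, 2017. With p = 2017 - 1 = 2016: (p + p//4 - p//100 + p//400) mod 7 = (2016 + 504 - 20 + 5) mod 7 = 2505 mod 7 = 6 -> Sunday (Mon=0 ... Sun=6)
Days before July (Jan-Jun): 181; offset = 181 + 29 - 1 = 209
Weekday index = (6 + 209) mod 7 = 5

Day of the week: Saturday


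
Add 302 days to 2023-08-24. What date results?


Start: 2023-08-24, add 302 days
August 2023 has 31 days: 31 - 24 = 7 days to August 31 -> 295 left
September 2023 has 30 days -> 265 left
October 2023 has 31 days -> 234 left
November 2023 has 30 days -> 204 left
December 2023 has 31 days -> 173 left
January 2024 has 31 days -> 142 left
February 2024 has 29 days -> 113 left
March 2024 has 31 days -> 82 left
April 2024 has 30 days -> 52 left
May 2024 has 31 days -> 21 left
June 2024: 21 <= 30 -> lands on June 21

Result: 2024-06-21


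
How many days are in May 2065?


May 2065

31 days


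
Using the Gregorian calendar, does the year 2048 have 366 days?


Gregorian leap year rule: divisible by 4, but not by 100, unless also by 400.
2048 is divisible by 4 but not 100 -> leap year

Yes


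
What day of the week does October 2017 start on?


Target: October 1, 2017
Anchor: Jan 1, 2017. With p = 2017 - 1 = 2016: (p + p//4 - p//100 + p//400) mod 7 = (2016 + 504 - 20 + 5) mod 7 = 2505 mod 7 = 6 -> Sunday (Mon=0 ... Sun=6)
Days before October (Jan-Sep): 273 days
Weekday index = (6 + 273) mod 7 = 6

Sunday


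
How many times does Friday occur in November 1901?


November 1901 has 30 days
Anchor: Jan 1, 1901. With p = 1901 - 1 = 1900: (p + p//4 - p//100 + p//400) mod 7 = (1900 + 475 - 19 + 4) mod 7 = 2360 mod 7 = 1 -> Tuesday (Mon=0 ... Sun=6)
Days before November (Jan-Oct): 304; November 1 index = (1 + 304) mod 7 = 4 -> Friday
First Friday is November 1
Fridays: 1, 8, 15, 22, 29

5 Fridays


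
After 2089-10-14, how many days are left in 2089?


Day of year: 287 of 365
Remaining = 365 - 287

78 days


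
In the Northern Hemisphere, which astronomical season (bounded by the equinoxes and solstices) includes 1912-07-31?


Date: July 31
Astronomical Summer (approx.; exact equinox/solstice day varies by year): June 21 to September 21
July 31 falls within the Summer window

Summer


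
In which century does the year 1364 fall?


Century = (year - 1) // 100 + 1
= (1364 - 1) // 100 + 1
= 1363 // 100 + 1
= 13 + 1

14th century


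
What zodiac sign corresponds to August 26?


Date: August 26
Conventional tropical zodiac dates: Virgo from August 23 onward; Libra starts September 23
August 26 falls within the Virgo range

Virgo


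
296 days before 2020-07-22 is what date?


Start: 2020-07-22, subtract 296 days
Back 22 days from July 22 reaches June 30, 2020 -> 274 left
June 2020 has 30 days -> back to May 31, 2020 -> 244 left
May 2020 has 31 days -> back to April 30, 2020 -> 213 left
April 2020 has 30 days -> back to March 31, 2020 -> 183 left
March 2020 has 31 days -> back to February 29, 2020 -> 152 left
February 2020 has 29 days -> back to January 31, 2020 -> 123 left
January 2020 has 31 days -> back to December 31, 2019 -> 92 left
December 2019 has 31 days -> back to November 30, 2019 -> 61 left
November 2019 has 30 days -> back to October 31, 2019 -> 31 left
October 2019 has 31 days -> back to September 30, 2019 -> 0 left
September 2019: 30 - 0 = 30 -> lands on September 30

Result: 2019-09-30


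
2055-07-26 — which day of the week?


Date: July 26, 2055
Anchor: Jan 1, 2055. With p = 2055 - 1 = 2054: (p + p//4 - p//100 + p//400) mod 7 = (2054 + 513 - 20 + 5) mod 7 = 2552 mod 7 = 4 -> Friday (Mon=0 ... Sun=6)
Days before July (Jan-Jun): 181; offset = 181 + 26 - 1 = 206
Weekday index = (4 + 206) mod 7 = 0

Day of the week: Monday


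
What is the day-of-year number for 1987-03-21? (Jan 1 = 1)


Date: March 21, 1987
Days in months 1 through 2: 59
Plus 21 days in March

Day of year: 80


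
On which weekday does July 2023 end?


July 2023 has 31 days
Anchor: Jan 1, 2023. With p = 2023 - 1 = 2022: (p + p//4 - p//100 + p//400) mod 7 = (2022 + 505 - 20 + 5) mod 7 = 2512 mod 7 = 6 -> Sunday (Mon=0 ... Sun=6)
Days before July (Jan-Jun): 181; July 1 index = (6 + 181) mod 7 = 5 -> Saturday
Last day offset: 31 - 1 = 30 days
Weekday index = (5 + 30) mod 7 = 0

Monday, July 31


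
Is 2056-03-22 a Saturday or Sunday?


Anchor: Jan 1, 2056. With p = 2056 - 1 = 2055: (p + p//4 - p//100 + p//400) mod 7 = (2055 + 513 - 20 + 5) mod 7 = 2553 mod 7 = 5 -> Saturday (Mon=0 ... Sun=6)
Day of year: 82; offset = 81
Weekday index = (5 + 81) mod 7 = 2 -> Wednesday
Weekend days: Saturday, Sunday

No


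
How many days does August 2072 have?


August 2072

31 days


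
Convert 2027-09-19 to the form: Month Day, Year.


ISO 2027-09-19 parses as year=2027, month=09, day=19
Month 9 -> September

September 19, 2027


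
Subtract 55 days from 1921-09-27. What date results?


Start: 1921-09-27, subtract 55 days
Back 27 days from September 27 reaches August 31, 1921 -> 28 left
August 1921: 31 - 28 = 3 -> lands on August 3

Result: 1921-08-03


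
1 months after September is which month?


September is month 9
9 + 1 = 10

October


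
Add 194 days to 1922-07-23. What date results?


Start: 1922-07-23, add 194 days
July 1922 has 31 days: 31 - 23 = 8 days to July 31 -> 186 left
August 1922 has 31 days -> 155 left
September 1922 has 30 days -> 125 left
October 1922 has 31 days -> 94 left
November 1922 has 30 days -> 64 left
December 1922 has 31 days -> 33 left
January 1923 has 31 days -> 2 left
February 1923: 2 <= 28 -> lands on February 2

Result: 1923-02-02


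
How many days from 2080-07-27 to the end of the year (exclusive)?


Day of year: 209 of 366
Remaining = 366 - 209

157 days


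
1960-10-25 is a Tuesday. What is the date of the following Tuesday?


Current: Tuesday
Target: Tuesday
Days ahead: 7

Next Tuesday: 1960-11-01


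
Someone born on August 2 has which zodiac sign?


Date: August 2
Conventional tropical zodiac dates: Leo from July 23 onward; Virgo starts August 23
August 2 falls within the Leo range

Leo


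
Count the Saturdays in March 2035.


March 2035 has 31 days
Anchor: Jan 1, 2035. With p = 2035 - 1 = 2034: (p + p//4 - p//100 + p//400) mod 7 = (2034 + 508 - 20 + 5) mod 7 = 2527 mod 7 = 0 -> Monday (Mon=0 ... Sun=6)
Days before March (Jan-Feb): 59; March 1 index = (0 + 59) mod 7 = 3 -> Thursday
First Saturday is March 3
Saturdays: 3, 10, 17, 24, 31

5 Saturdays


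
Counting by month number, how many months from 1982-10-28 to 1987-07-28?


From October 1982 to July 1987
5 years * 12 = 60 months, minus 3 months = 57

57 months


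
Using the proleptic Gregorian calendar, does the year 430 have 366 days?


Gregorian leap year rule: divisible by 4, but not by 100, unless also by 400.
430 is not divisible by 4 -> not a leap year

No


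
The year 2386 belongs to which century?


Century = (year - 1) // 100 + 1
= (2386 - 1) // 100 + 1
= 2385 // 100 + 1
= 23 + 1

24th century


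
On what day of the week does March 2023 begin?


Target: March 1, 2023
Anchor: Jan 1, 2023. With p = 2023 - 1 = 2022: (p + p//4 - p//100 + p//400) mod 7 = (2022 + 505 - 20 + 5) mod 7 = 2512 mod 7 = 6 -> Sunday (Mon=0 ... Sun=6)
Days before March (Jan-Feb): 59 days
Weekday index = (6 + 59) mod 7 = 2

Wednesday


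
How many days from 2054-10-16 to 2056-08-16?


From 2054-10-16 to 2056-08-16
2054-10-16: days before October = 31 + 28 + 31 + 30 + 31 + 30 + 31 + 31 + 30 = 273 (2054 is not a leap year); day of year = 273 + 16 = 289
2056-08-16: days before August = 31 + 29 + 31 + 30 + 31 + 30 + 31 = 213 (2056 is a leap year); day of year = 213 + 16 = 229
Rest of 2054: 365 - 289 = 76
Full years 2055 (365): 365
Total = 76 + 365 + 229 = 670

670 days


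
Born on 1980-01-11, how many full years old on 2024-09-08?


Birth: 1980-01-11
Reference: 2024-09-08
Year difference: 2024 - 1980 = 44

44 years old


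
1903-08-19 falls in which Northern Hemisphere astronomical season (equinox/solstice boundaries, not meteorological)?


Date: August 19
Astronomical Summer (approx.; exact equinox/solstice day varies by year): June 21 to September 21
August 19 falls within the Summer window

Summer


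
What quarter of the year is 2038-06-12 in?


Month: June (month 6)
Q1: Jan-Mar, Q2: Apr-Jun, Q3: Jul-Sep, Q4: Oct-Dec

Q2


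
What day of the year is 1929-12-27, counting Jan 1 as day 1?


Date: December 27, 1929
Days in months 1 through 11: 334
Plus 27 days in December

Day of year: 361


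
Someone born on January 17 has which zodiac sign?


Date: January 17
Conventional tropical zodiac dates: Capricorn from December 22 onward; Aquarius starts January 20
January 17 falls within the Capricorn range

Capricorn


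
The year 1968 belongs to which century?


Century = (year - 1) // 100 + 1
= (1968 - 1) // 100 + 1
= 1967 // 100 + 1
= 19 + 1

20th century


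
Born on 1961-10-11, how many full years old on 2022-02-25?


Birth: 1961-10-11
Reference: 2022-02-25
Year difference: 2022 - 1961 = 61
Birthday not yet reached in 2022, subtract 1

60 years old


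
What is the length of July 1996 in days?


July 1996

31 days


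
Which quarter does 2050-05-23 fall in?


Month: May (month 5)
Q1: Jan-Mar, Q2: Apr-Jun, Q3: Jul-Sep, Q4: Oct-Dec

Q2


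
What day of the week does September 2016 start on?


Target: September 1, 2016
Anchor: Jan 1, 2016. With p = 2016 - 1 = 2015: (p + p//4 - p//100 + p//400) mod 7 = (2015 + 503 - 20 + 5) mod 7 = 2503 mod 7 = 4 -> Friday (Mon=0 ... Sun=6)
Days before September (Jan-Aug): 244 days
Weekday index = (4 + 244) mod 7 = 3

Thursday


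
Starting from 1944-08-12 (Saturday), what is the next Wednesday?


Current: Saturday
Target: Wednesday
Days ahead: 4

Next Wednesday: 1944-08-16


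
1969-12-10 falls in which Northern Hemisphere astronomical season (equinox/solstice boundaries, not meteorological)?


Date: December 10
Astronomical Autumn (approx.; exact equinox/solstice day varies by year): September 22 to December 20
December 10 falls within the Autumn window

Autumn


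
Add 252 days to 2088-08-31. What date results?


Start: 2088-08-31, add 252 days
August 31 is the last day of August 2088 -> 252 left
September 2088 has 30 days -> 222 left
October 2088 has 31 days -> 191 left
November 2088 has 30 days -> 161 left
December 2088 has 31 days -> 130 left
January 2089 has 31 days -> 99 left
February 2089 has 28 days -> 71 left
March 2089 has 31 days -> 40 left
April 2089 has 30 days -> 10 left
May 2089: 10 <= 31 -> lands on May 10

Result: 2089-05-10


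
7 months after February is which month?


February is month 2
2 + 7 = 9

September


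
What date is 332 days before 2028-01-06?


Start: 2028-01-06, subtract 332 days
Back 6 days from January 6 reaches December 31, 2027 -> 326 left
December 2027 has 31 days -> back to November 30, 2027 -> 295 left
November 2027 has 30 days -> back to October 31, 2027 -> 265 left
October 2027 has 31 days -> back to September 30, 2027 -> 234 left
September 2027 has 30 days -> back to August 31, 2027 -> 204 left
August 2027 has 31 days -> back to July 31, 2027 -> 173 left
July 2027 has 31 days -> back to June 30, 2027 -> 142 left
June 2027 has 30 days -> back to May 31, 2027 -> 112 left
May 2027 has 31 days -> back to April 30, 2027 -> 81 left
April 2027 has 30 days -> back to March 31, 2027 -> 51 left
March 2027 has 31 days -> back to February 28, 2027 -> 20 left
February 2027: 28 - 20 = 8 -> lands on February 8

Result: 2027-02-08


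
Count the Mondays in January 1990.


January 1990 has 31 days
Anchor: Jan 1, 1990. With p = 1990 - 1 = 1989: (p + p//4 - p//100 + p//400) mod 7 = (1989 + 497 - 19 + 4) mod 7 = 2471 mod 7 = 0 -> Monday (Mon=0 ... Sun=6)
January 1 is the anchor itself -> Monday
First Monday is January 1
Mondays: 1, 8, 15, 22, 29

5 Mondays


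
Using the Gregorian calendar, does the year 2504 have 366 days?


Gregorian leap year rule: divisible by 4, but not by 100, unless also by 400.
2504 is divisible by 4 but not 100 -> leap year

Yes


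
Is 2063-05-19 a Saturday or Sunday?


Anchor: Jan 1, 2063. With p = 2063 - 1 = 2062: (p + p//4 - p//100 + p//400) mod 7 = (2062 + 515 - 20 + 5) mod 7 = 2562 mod 7 = 0 -> Monday (Mon=0 ... Sun=6)
Day of year: 139; offset = 138
Weekday index = (0 + 138) mod 7 = 5 -> Saturday
Weekend days: Saturday, Sunday

Yes


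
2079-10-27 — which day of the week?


Date: October 27, 2079
Anchor: Jan 1, 2079. With p = 2079 - 1 = 2078: (p + p//4 - p//100 + p//400) mod 7 = (2078 + 519 - 20 + 5) mod 7 = 2582 mod 7 = 6 -> Sunday (Mon=0 ... Sun=6)
Days before October (Jan-Sep): 273; offset = 273 + 27 - 1 = 299
Weekday index = (6 + 299) mod 7 = 4

Day of the week: Friday


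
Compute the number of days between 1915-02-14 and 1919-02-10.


From 1915-02-14 to 1919-02-10
1915-02-14: days before February = 31; day of year = 31 + 14 = 45
1919-02-10: days before February = 31; day of year = 31 + 10 = 41
Rest of 1915: 365 - 45 = 320
Full years 1916 (366), 1917 (365), 1918 (365): 1096
Total = 320 + 1096 + 41 = 1457

1457 days


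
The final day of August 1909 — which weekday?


August 1909 has 31 days
Anchor: Jan 1, 1909. With p = 1909 - 1 = 1908: (p + p//4 - p//100 + p//400) mod 7 = (1908 + 477 - 19 + 4) mod 7 = 2370 mod 7 = 4 -> Friday (Mon=0 ... Sun=6)
Days before August (Jan-Jul): 212; August 1 index = (4 + 212) mod 7 = 6 -> Sunday
Last day offset: 31 - 1 = 30 days
Weekday index = (6 + 30) mod 7 = 1

Tuesday, August 31


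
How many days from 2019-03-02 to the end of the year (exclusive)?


Day of year: 61 of 365
Remaining = 365 - 61

304 days


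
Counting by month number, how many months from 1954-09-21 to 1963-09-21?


From September 1954 to September 1963
9 years * 12 = 108 months = 108

108 months


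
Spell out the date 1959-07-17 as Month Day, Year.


ISO 1959-07-17 parses as year=1959, month=07, day=17
Month 7 -> July

July 17, 1959


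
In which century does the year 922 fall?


Century = (year - 1) // 100 + 1
= (922 - 1) // 100 + 1
= 921 // 100 + 1
= 9 + 1

10th century


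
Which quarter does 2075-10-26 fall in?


Month: October (month 10)
Q1: Jan-Mar, Q2: Apr-Jun, Q3: Jul-Sep, Q4: Oct-Dec

Q4


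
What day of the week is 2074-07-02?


Date: July 2, 2074
Anchor: Jan 1, 2074. With p = 2074 - 1 = 2073: (p + p//4 - p//100 + p//400) mod 7 = (2073 + 518 - 20 + 5) mod 7 = 2576 mod 7 = 0 -> Monday (Mon=0 ... Sun=6)
Days before July (Jan-Jun): 181; offset = 181 + 2 - 1 = 182
Weekday index = (0 + 182) mod 7 = 0

Day of the week: Monday


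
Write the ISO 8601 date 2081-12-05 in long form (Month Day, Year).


ISO 2081-12-05 parses as year=2081, month=12, day=05
Month 12 -> December

December 5, 2081


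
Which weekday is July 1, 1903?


Target: July 1, 1903
Anchor: Jan 1, 1903. With p = 1903 - 1 = 1902: (p + p//4 - p//100 + p//400) mod 7 = (1902 + 475 - 19 + 4) mod 7 = 2362 mod 7 = 3 -> Thursday (Mon=0 ... Sun=6)
Days before July (Jan-Jun): 181 days
Weekday index = (3 + 181) mod 7 = 2

Wednesday


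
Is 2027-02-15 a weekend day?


Anchor: Jan 1, 2027. With p = 2027 - 1 = 2026: (p + p//4 - p//100 + p//400) mod 7 = (2026 + 506 - 20 + 5) mod 7 = 2517 mod 7 = 4 -> Friday (Mon=0 ... Sun=6)
Day of year: 46; offset = 45
Weekday index = (4 + 45) mod 7 = 0 -> Monday
Weekend days: Saturday, Sunday

No


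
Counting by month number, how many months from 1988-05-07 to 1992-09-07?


From May 1988 to September 1992
4 years * 12 = 48 months, plus 4 months = 52

52 months


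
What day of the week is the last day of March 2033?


March 2033 has 31 days
Anchor: Jan 1, 2033. With p = 2033 - 1 = 2032: (p + p//4 - p//100 + p//400) mod 7 = (2032 + 508 - 20 + 5) mod 7 = 2525 mod 7 = 5 -> Saturday (Mon=0 ... Sun=6)
Days before March (Jan-Feb): 59; March 1 index = (5 + 59) mod 7 = 1 -> Tuesday
Last day offset: 31 - 1 = 30 days
Weekday index = (1 + 30) mod 7 = 3

Thursday, March 31


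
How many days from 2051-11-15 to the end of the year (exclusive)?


Day of year: 319 of 365
Remaining = 365 - 319

46 days


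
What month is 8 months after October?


October is month 10
10 + 8 = 18; wrap: 18 - 12 = 6

June


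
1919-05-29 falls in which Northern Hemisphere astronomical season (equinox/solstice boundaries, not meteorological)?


Date: May 29
Astronomical Spring (approx.; exact equinox/solstice day varies by year): March 20 to June 20
May 29 falls within the Spring window

Spring


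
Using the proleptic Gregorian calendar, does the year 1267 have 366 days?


Gregorian leap year rule: divisible by 4, but not by 100, unless also by 400.
1267 is not divisible by 4 -> not a leap year

No


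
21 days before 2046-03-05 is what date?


Start: 2046-03-05, subtract 21 days
Back 5 days from March 5 reaches February 28, 2046 -> 16 left
February 2046: 28 - 16 = 12 -> lands on February 12

Result: 2046-02-12


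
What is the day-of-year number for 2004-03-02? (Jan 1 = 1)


Date: March 2, 2004
Days in months 1 through 2: 60
Plus 2 days in March

Day of year: 62


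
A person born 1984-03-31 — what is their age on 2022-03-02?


Birth: 1984-03-31
Reference: 2022-03-02
Year difference: 2022 - 1984 = 38
Birthday not yet reached in 2022, subtract 1

37 years old


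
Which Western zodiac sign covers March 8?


Date: March 8
Conventional tropical zodiac dates: Pisces from February 19 onward; Aries starts March 21
March 8 falls within the Pisces range

Pisces


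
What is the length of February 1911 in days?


February 1911 (leap year: no)

28 days


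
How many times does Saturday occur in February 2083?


February 2083 has 28 days
Anchor: Jan 1, 2083. With p = 2083 - 1 = 2082: (p + p//4 - p//100 + p//400) mod 7 = (2082 + 520 - 20 + 5) mod 7 = 2587 mod 7 = 4 -> Friday (Mon=0 ... Sun=6)
Days before February (Jan): 31; February 1 index = (4 + 31) mod 7 = 0 -> Monday
First Saturday is February 6
Saturdays: 6, 13, 20, 27

4 Saturdays


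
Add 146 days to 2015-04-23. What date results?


Start: 2015-04-23, add 146 days
April 2015 has 30 days: 30 - 23 = 7 days to April 30 -> 139 left
May 2015 has 31 days -> 108 left
June 2015 has 30 days -> 78 left
July 2015 has 31 days -> 47 left
August 2015 has 31 days -> 16 left
September 2015: 16 <= 30 -> lands on September 16

Result: 2015-09-16


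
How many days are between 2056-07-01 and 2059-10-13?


From 2056-07-01 to 2059-10-13
2056-07-01: days before July = 31 + 29 + 31 + 30 + 31 + 30 = 182 (2056 is a leap year); day of year = 182 + 1 = 183
2059-10-13: days before October = 31 + 28 + 31 + 30 + 31 + 30 + 31 + 31 + 30 = 273 (2059 is not a leap year); day of year = 273 + 13 = 286
Rest of 2056: 366 - 183 = 183
Full years 2057 (365), 2058 (365): 730
Total = 183 + 730 + 286 = 1199

1199 days


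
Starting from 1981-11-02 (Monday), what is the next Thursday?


Current: Monday
Target: Thursday
Days ahead: 3

Next Thursday: 1981-11-05


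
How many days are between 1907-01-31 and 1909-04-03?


From 1907-01-31 to 1909-04-03
1907-01-31: day of year = 31
1909-04-03: days before April = 31 + 28 + 31 = 90 (1909 is not a leap year); day of year = 90 + 3 = 93
Rest of 1907: 365 - 31 = 334
Full years 1908 (366): 366
Total = 334 + 366 + 93 = 793

793 days


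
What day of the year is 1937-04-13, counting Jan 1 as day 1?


Date: April 13, 1937
Days in months 1 through 3: 90
Plus 13 days in April

Day of year: 103


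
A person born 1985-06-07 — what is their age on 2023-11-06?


Birth: 1985-06-07
Reference: 2023-11-06
Year difference: 2023 - 1985 = 38

38 years old


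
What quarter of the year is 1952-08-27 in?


Month: August (month 8)
Q1: Jan-Mar, Q2: Apr-Jun, Q3: Jul-Sep, Q4: Oct-Dec

Q3


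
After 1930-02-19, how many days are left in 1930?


Day of year: 50 of 365
Remaining = 365 - 50

315 days


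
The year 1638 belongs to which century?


Century = (year - 1) // 100 + 1
= (1638 - 1) // 100 + 1
= 1637 // 100 + 1
= 16 + 1

17th century


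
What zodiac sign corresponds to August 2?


Date: August 2
Conventional tropical zodiac dates: Leo from July 23 onward; Virgo starts August 23
August 2 falls within the Leo range

Leo


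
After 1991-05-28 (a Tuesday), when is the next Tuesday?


Current: Tuesday
Target: Tuesday
Days ahead: 7

Next Tuesday: 1991-06-04


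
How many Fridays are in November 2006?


November 2006 has 30 days
Anchor: Jan 1, 2006. With p = 2006 - 1 = 2005: (p + p//4 - p//100 + p//400) mod 7 = (2005 + 501 - 20 + 5) mod 7 = 2491 mod 7 = 6 -> Sunday (Mon=0 ... Sun=6)
Days before November (Jan-Oct): 304; November 1 index = (6 + 304) mod 7 = 2 -> Wednesday
First Friday is November 3
Fridays: 3, 10, 17, 24

4 Fridays


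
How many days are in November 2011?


November 2011

30 days


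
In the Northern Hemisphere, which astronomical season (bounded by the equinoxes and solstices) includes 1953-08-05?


Date: August 5
Astronomical Summer (approx.; exact equinox/solstice day varies by year): June 21 to September 21
August 5 falls within the Summer window

Summer


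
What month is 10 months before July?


July is month 7
7 - 10 = -3; wrap: -3 + 12 = 9

September


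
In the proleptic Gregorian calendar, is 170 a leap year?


Gregorian leap year rule: divisible by 4, but not by 100, unless also by 400.
170 is not divisible by 4 -> not a leap year

No


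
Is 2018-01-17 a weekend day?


Anchor: Jan 1, 2018. With p = 2018 - 1 = 2017: (p + p//4 - p//100 + p//400) mod 7 = (2017 + 504 - 20 + 5) mod 7 = 2506 mod 7 = 0 -> Monday (Mon=0 ... Sun=6)
Day of year: 17; offset = 16
Weekday index = (0 + 16) mod 7 = 2 -> Wednesday
Weekend days: Saturday, Sunday

No


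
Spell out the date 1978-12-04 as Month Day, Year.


ISO 1978-12-04 parses as year=1978, month=12, day=04
Month 12 -> December

December 4, 1978


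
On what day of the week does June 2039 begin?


Target: June 1, 2039
Anchor: Jan 1, 2039. With p = 2039 - 1 = 2038: (p + p//4 - p//100 + p//400) mod 7 = (2038 + 509 - 20 + 5) mod 7 = 2532 mod 7 = 5 -> Saturday (Mon=0 ... Sun=6)
Days before June (Jan-May): 151 days
Weekday index = (5 + 151) mod 7 = 2

Wednesday


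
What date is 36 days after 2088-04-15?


Start: 2088-04-15, add 36 days
April 2088 has 30 days: 30 - 15 = 15 days to April 30 -> 21 left
May 2088: 21 <= 31 -> lands on May 21

Result: 2088-05-21


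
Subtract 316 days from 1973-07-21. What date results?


Start: 1973-07-21, subtract 316 days
Back 21 days from July 21 reaches June 30, 1973 -> 295 left
June 1973 has 30 days -> back to May 31, 1973 -> 265 left
May 1973 has 31 days -> back to April 30, 1973 -> 234 left
April 1973 has 30 days -> back to March 31, 1973 -> 204 left
March 1973 has 31 days -> back to February 28, 1973 -> 173 left
February 1973 has 28 days -> back to January 31, 1973 -> 145 left
January 1973 has 31 days -> back to December 31, 1972 -> 114 left
December 1972 has 31 days -> back to November 30, 1972 -> 83 left
November 1972 has 30 days -> back to October 31, 1972 -> 53 left
October 1972 has 31 days -> back to September 30, 1972 -> 22 left
September 1972: 30 - 22 = 8 -> lands on September 8

Result: 1972-09-08


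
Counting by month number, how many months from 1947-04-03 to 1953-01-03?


From April 1947 to January 1953
6 years * 12 = 72 months, minus 3 months = 69

69 months


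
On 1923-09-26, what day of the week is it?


Date: September 26, 1923
Anchor: Jan 1, 1923. With p = 1923 - 1 = 1922: (p + p//4 - p//100 + p//400) mod 7 = (1922 + 480 - 19 + 4) mod 7 = 2387 mod 7 = 0 -> Monday (Mon=0 ... Sun=6)
Days before September (Jan-Aug): 243; offset = 243 + 26 - 1 = 268
Weekday index = (0 + 268) mod 7 = 2

Day of the week: Wednesday


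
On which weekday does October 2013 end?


October 2013 has 31 days
Anchor: Jan 1, 2013. With p = 2013 - 1 = 2012: (p + p//4 - p//100 + p//400) mod 7 = (2012 + 503 - 20 + 5) mod 7 = 2500 mod 7 = 1 -> Tuesday (Mon=0 ... Sun=6)
Days before October (Jan-Sep): 273; October 1 index = (1 + 273) mod 7 = 1 -> Tuesday
Last day offset: 31 - 1 = 30 days
Weekday index = (1 + 30) mod 7 = 3

Thursday, October 31


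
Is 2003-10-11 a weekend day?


Anchor: Jan 1, 2003. With p = 2003 - 1 = 2002: (p + p//4 - p//100 + p//400) mod 7 = (2002 + 500 - 20 + 5) mod 7 = 2487 mod 7 = 2 -> Wednesday (Mon=0 ... Sun=6)
Day of year: 284; offset = 283
Weekday index = (2 + 283) mod 7 = 5 -> Saturday
Weekend days: Saturday, Sunday

Yes


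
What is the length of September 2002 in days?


September 2002

30 days


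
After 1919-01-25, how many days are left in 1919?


Day of year: 25 of 365
Remaining = 365 - 25

340 days


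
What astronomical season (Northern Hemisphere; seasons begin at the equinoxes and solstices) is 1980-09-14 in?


Date: September 14
Astronomical Summer (approx.; exact equinox/solstice day varies by year): June 21 to September 21
September 14 falls within the Summer window

Summer


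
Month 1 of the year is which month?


Month 1 of 12

January


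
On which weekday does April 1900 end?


April 1900 has 30 days
Anchor: Jan 1, 1900. With p = 1900 - 1 = 1899: (p + p//4 - p//100 + p//400) mod 7 = (1899 + 474 - 18 + 4) mod 7 = 2359 mod 7 = 0 -> Monday (Mon=0 ... Sun=6)
Days before April (Jan-Mar): 90; April 1 index = (0 + 90) mod 7 = 6 -> Sunday
Last day offset: 30 - 1 = 29 days
Weekday index = (6 + 29) mod 7 = 0

Monday, April 30


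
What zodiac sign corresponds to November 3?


Date: November 3
Conventional tropical zodiac dates: Scorpio from October 23 onward; Sagittarius starts November 22
November 3 falls within the Scorpio range

Scorpio


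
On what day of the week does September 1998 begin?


Target: September 1, 1998
Anchor: Jan 1, 1998. With p = 1998 - 1 = 1997: (p + p//4 - p//100 + p//400) mod 7 = (1997 + 499 - 19 + 4) mod 7 = 2481 mod 7 = 3 -> Thursday (Mon=0 ... Sun=6)
Days before September (Jan-Aug): 243 days
Weekday index = (3 + 243) mod 7 = 1

Tuesday


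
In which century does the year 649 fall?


Century = (year - 1) // 100 + 1
= (649 - 1) // 100 + 1
= 648 // 100 + 1
= 6 + 1

7th century


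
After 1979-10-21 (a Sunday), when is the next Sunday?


Current: Sunday
Target: Sunday
Days ahead: 7

Next Sunday: 1979-10-28


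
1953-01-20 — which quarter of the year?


Month: January (month 1)
Q1: Jan-Mar, Q2: Apr-Jun, Q3: Jul-Sep, Q4: Oct-Dec

Q1


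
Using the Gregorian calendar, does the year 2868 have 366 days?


Gregorian leap year rule: divisible by 4, but not by 100, unless also by 400.
2868 is divisible by 4 but not 100 -> leap year

Yes


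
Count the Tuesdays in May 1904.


May 1904 has 31 days
Anchor: Jan 1, 1904. With p = 1904 - 1 = 1903: (p + p//4 - p//100 + p//400) mod 7 = (1903 + 475 - 19 + 4) mod 7 = 2363 mod 7 = 4 -> Friday (Mon=0 ... Sun=6)
Days before May (Jan-Apr): 121; May 1 index = (4 + 121) mod 7 = 6 -> Sunday
First Tuesday is May 3
Tuesdays: 3, 10, 17, 24, 31

5 Tuesdays


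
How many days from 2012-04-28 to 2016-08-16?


From 2012-04-28 to 2016-08-16
2012-04-28: days before April = 31 + 29 + 31 = 91 (2012 is a leap year); day of year = 91 + 28 = 119
2016-08-16: days before August = 31 + 29 + 31 + 30 + 31 + 30 + 31 = 213 (2016 is a leap year); day of year = 213 + 16 = 229
Rest of 2012: 366 - 119 = 247
Full years 2013 (365), 2014 (365), 2015 (365): 1095
Total = 247 + 1095 + 229 = 1571

1571 days


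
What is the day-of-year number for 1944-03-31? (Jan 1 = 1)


Date: March 31, 1944
Days in months 1 through 2: 60
Plus 31 days in March

Day of year: 91


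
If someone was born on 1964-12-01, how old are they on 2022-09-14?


Birth: 1964-12-01
Reference: 2022-09-14
Year difference: 2022 - 1964 = 58
Birthday not yet reached in 2022, subtract 1

57 years old


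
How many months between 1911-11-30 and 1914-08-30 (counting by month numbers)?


From November 1911 to August 1914
3 years * 12 = 36 months, minus 3 months = 33

33 months


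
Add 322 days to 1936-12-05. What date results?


Start: 1936-12-05, add 322 days
December 1936 has 31 days: 31 - 5 = 26 days to December 31 -> 296 left
January 1937 has 31 days -> 265 left
February 1937 has 28 days -> 237 left
March 1937 has 31 days -> 206 left
April 1937 has 30 days -> 176 left
May 1937 has 31 days -> 145 left
June 1937 has 30 days -> 115 left
July 1937 has 31 days -> 84 left
August 1937 has 31 days -> 53 left
September 1937 has 30 days -> 23 left
October 1937: 23 <= 31 -> lands on October 23

Result: 1937-10-23


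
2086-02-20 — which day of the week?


Date: February 20, 2086
Anchor: Jan 1, 2086. With p = 2086 - 1 = 2085: (p + p//4 - p//100 + p//400) mod 7 = (2085 + 521 - 20 + 5) mod 7 = 2591 mod 7 = 1 -> Tuesday (Mon=0 ... Sun=6)
Days before February (Jan): 31; offset = 31 + 20 - 1 = 50
Weekday index = (1 + 50) mod 7 = 2

Day of the week: Wednesday


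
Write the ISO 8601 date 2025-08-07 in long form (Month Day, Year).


ISO 2025-08-07 parses as year=2025, month=08, day=07
Month 8 -> August

August 7, 2025


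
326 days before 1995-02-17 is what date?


Start: 1995-02-17, subtract 326 days
Back 17 days from February 17 reaches January 31, 1995 -> 309 left
January 1995 has 31 days -> back to December 31, 1994 -> 278 left
December 1994 has 31 days -> back to November 30, 1994 -> 247 left
November 1994 has 30 days -> back to October 31, 1994 -> 217 left
October 1994 has 31 days -> back to September 30, 1994 -> 186 left
September 1994 has 30 days -> back to August 31, 1994 -> 156 left
August 1994 has 31 days -> back to July 31, 1994 -> 125 left
July 1994 has 31 days -> back to June 30, 1994 -> 94 left
June 1994 has 30 days -> back to May 31, 1994 -> 64 left
May 1994 has 31 days -> back to April 30, 1994 -> 33 left
April 1994 has 30 days -> back to March 31, 1994 -> 3 left
March 1994: 31 - 3 = 28 -> lands on March 28

Result: 1994-03-28


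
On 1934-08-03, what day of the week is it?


Date: August 3, 1934
Anchor: Jan 1, 1934. With p = 1934 - 1 = 1933: (p + p//4 - p//100 + p//400) mod 7 = (1933 + 483 - 19 + 4) mod 7 = 2401 mod 7 = 0 -> Monday (Mon=0 ... Sun=6)
Days before August (Jan-Jul): 212; offset = 212 + 3 - 1 = 214
Weekday index = (0 + 214) mod 7 = 4

Day of the week: Friday


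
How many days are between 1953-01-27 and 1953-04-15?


From 1953-01-27 to 1953-04-15
1953-01-27: day of year = 27
1953-04-15: days before April = 31 + 28 + 31 = 90 (1953 is not a leap year); day of year = 90 + 15 = 105
Same year: 105 - 27 = 78

78 days


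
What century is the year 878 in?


Century = (year - 1) // 100 + 1
= (878 - 1) // 100 + 1
= 877 // 100 + 1
= 8 + 1

9th century


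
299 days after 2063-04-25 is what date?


Start: 2063-04-25, add 299 days
April 2063 has 30 days: 30 - 25 = 5 days to April 30 -> 294 left
May 2063 has 31 days -> 263 left
June 2063 has 30 days -> 233 left
July 2063 has 31 days -> 202 left
August 2063 has 31 days -> 171 left
September 2063 has 30 days -> 141 left
October 2063 has 31 days -> 110 left
November 2063 has 30 days -> 80 left
December 2063 has 31 days -> 49 left
January 2064 has 31 days -> 18 left
February 2064: 18 <= 29 -> lands on February 18

Result: 2064-02-18


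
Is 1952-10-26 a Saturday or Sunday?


Anchor: Jan 1, 1952. With p = 1952 - 1 = 1951: (p + p//4 - p//100 + p//400) mod 7 = (1951 + 487 - 19 + 4) mod 7 = 2423 mod 7 = 1 -> Tuesday (Mon=0 ... Sun=6)
Day of year: 300; offset = 299
Weekday index = (1 + 299) mod 7 = 6 -> Sunday
Weekend days: Saturday, Sunday

Yes


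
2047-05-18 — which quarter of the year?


Month: May (month 5)
Q1: Jan-Mar, Q2: Apr-Jun, Q3: Jul-Sep, Q4: Oct-Dec

Q2


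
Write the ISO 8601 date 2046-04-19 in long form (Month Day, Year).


ISO 2046-04-19 parses as year=2046, month=04, day=19
Month 4 -> April

April 19, 2046


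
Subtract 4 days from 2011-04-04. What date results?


Start: 2011-04-04, subtract 4 days
Back 4 days from April 4 reaches March 31, 2011 -> 0 left
March 2011: 31 - 0 = 31 -> lands on March 31

Result: 2011-03-31


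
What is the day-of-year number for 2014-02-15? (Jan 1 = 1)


Date: February 15, 2014
Days in months 1 through 1: 31
Plus 15 days in February

Day of year: 46


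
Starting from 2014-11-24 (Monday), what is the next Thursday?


Current: Monday
Target: Thursday
Days ahead: 3

Next Thursday: 2014-11-27


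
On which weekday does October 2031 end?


October 2031 has 31 days
Anchor: Jan 1, 2031. With p = 2031 - 1 = 2030: (p + p//4 - p//100 + p//400) mod 7 = (2030 + 507 - 20 + 5) mod 7 = 2522 mod 7 = 2 -> Wednesday (Mon=0 ... Sun=6)
Days before October (Jan-Sep): 273; October 1 index = (2 + 273) mod 7 = 2 -> Wednesday
Last day offset: 31 - 1 = 30 days
Weekday index = (2 + 30) mod 7 = 4

Friday, October 31


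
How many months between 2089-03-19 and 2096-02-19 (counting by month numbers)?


From March 2089 to February 2096
7 years * 12 = 84 months, minus 1 month = 83

83 months
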